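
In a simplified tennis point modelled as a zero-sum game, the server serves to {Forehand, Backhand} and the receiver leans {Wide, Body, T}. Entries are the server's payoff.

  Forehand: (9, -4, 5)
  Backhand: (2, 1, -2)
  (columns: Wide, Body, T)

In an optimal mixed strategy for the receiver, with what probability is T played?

Row minima: Forehand → -4, Backhand → -2; maximin = -2.
Column maxima: Wide → 9, Body → 1, T → 5; minimax = 1.
-2 ≠ 1, so there is no saddle point; optimal play is mixed.
Wide is strictly dominated by Body (it gives the server strictly more in every row), so the receiver never plays it.
On the remaining 2×2 (Forehand, Backhand vs Body, T):
Let the server play Forehand with probability p. Expected payoff against Body: (-4)p + 1(1−p) = −5p + 1; against T: 5p + (-2)(1−p) = 7p − 2.
Setting these equal: −5p + 1 = 7p − 2 ⇒ −12p = -3 ⇒ p = 1/4, and the value is (-5)·(1/4) + 1 = -1/4.
For the receiver: with q = P(Body), equating Forehand's and Backhand's payoffs gives −9q + 5 = 3q − 2 ⇒ q = 7/12.

5/12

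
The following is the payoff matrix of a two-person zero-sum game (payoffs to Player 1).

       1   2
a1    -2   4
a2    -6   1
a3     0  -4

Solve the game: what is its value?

Row minima: a1 → -2, a2 → -6, a3 → -4; maximin = -2.
Column maxima: 1 → 0, 2 → 4; minimax = 0.
-2 ≠ 0, so there is no saddle point; optimal play is mixed.
a2 is strictly dominated by a1, so Player 1 never plays it.
On the remaining 2×2 (a1, a3 vs 1, 2):
Let Player 1 play a1 with probability p. Expected payoff against 1: (-2)p + 0(1−p) = −2p; against 2: 4p + (-4)(1−p) = 8p − 4.
Setting these equal: −2p = 8p − 4 ⇒ −10p = -4 ⇒ p = 2/5, and the value is (-2)·(2/5) = -4/5.
For Player 2: with q = P(1), equating a1's and a3's payoffs gives −6q + 4 = 4q − 4 ⇒ q = 4/5.

-4/5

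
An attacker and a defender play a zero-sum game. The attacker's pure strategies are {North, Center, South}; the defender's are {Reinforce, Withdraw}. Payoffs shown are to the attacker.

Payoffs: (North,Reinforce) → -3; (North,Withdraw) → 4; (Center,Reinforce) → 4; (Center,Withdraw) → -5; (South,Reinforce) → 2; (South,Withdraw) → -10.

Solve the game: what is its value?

Row minima: North → -3, Center → -5, South → -10; maximin = -3.
Column maxima: Reinforce → 4, Withdraw → 4; minimax = 4.
-3 ≠ 4, so there is no saddle point; optimal play is mixed.
South is strictly dominated by Center, so the attacker never plays it.
On the remaining 2×2 (North, Center vs Reinforce, Withdraw):
Let the attacker play North with probability p. Expected payoff against Reinforce: (-3)p + 4(1−p) = −7p + 4; against Withdraw: 4p + (-5)(1−p) = 9p − 5.
Setting these equal: −7p + 4 = 9p − 5 ⇒ −16p = -9 ⇒ p = 9/16, and the value is (-7)·(9/16) + 4 = 1/16.
For the defender: with q = P(Reinforce), equating North's and Center's payoffs gives −7q + 4 = 9q − 5 ⇒ q = 9/16.

1/16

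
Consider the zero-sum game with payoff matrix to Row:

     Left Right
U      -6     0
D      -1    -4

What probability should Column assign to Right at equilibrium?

5/9

Row minima: U → -6, D → -4; maximin = -4.
Column maxima: Left → -1, Right → 0; minimax = -1.
-4 ≠ -1, so there is no saddle point; optimal play is mixed.
Let Row play U with probability p. Expected payoff against Left: (-6)p + (-1)(1−p) = −5p − 1; against Right: 0p + (-4)(1−p) = 4p − 4.
Setting these equal: −5p − 1 = 4p − 4 ⇒ −9p = -3 ⇒ p = 1/3, and the value is (-5)·(1/3) − 1 = -8/3.
For Column: with q = P(Left), equating U's and D's payoffs gives −6q = 3q − 4 ⇒ q = 4/9.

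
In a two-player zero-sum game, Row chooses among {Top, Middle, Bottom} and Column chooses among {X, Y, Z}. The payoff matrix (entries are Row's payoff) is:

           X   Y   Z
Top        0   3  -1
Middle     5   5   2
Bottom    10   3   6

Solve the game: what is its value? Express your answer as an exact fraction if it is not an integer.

4

Row minima: Top → -1, Middle → 2, Bottom → 3; maximin = 3.
Column maxima: X → 10, Y → 5, Z → 6; minimax = 5.
3 ≠ 5, so there is no saddle point; optimal play is mixed.
Top is strictly dominated by Middle, so Row never plays it.
X is strictly dominated by Z (it gives Row strictly more in every row), so Column never plays it.
On the remaining 2×2 (Middle, Bottom vs Y, Z):
Let Row play Middle with probability p. Expected payoff against Y: 5p + 3(1−p) = 2p + 3; against Z: 2p + 6(1−p) = −4p + 6.
Setting these equal: 2p + 3 = −4p + 6 ⇒ 6p = 3 ⇒ p = 1/2, and the value is (2)·(1/2) + 3 = 4.
For Column: with q = P(Y), equating Middle's and Bottom's payoffs gives 3q + 2 = −3q + 6 ⇒ q = 2/3.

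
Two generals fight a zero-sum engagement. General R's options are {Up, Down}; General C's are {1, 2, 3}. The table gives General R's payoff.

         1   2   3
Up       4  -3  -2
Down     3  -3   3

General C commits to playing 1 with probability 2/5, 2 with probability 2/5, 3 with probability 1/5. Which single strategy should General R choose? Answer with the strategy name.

Expected payoff of Up: (2/5)·4 + (2/5)·(-3) + (1/5)·(-2) = 0.
Expected payoff of Down: (2/5)·3 + (2/5)·(-3) + (1/5)·3 = 3/5.
The largest is 3/5, so General R's best response is Down.

Down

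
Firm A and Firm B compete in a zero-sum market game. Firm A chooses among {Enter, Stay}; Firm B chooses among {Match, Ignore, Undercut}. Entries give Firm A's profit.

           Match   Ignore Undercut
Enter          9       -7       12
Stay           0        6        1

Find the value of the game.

27/11

Row minima: Enter → -7, Stay → 0; maximin = 0.
Column maxima: Match → 9, Ignore → 6, Undercut → 12; minimax = 6.
0 ≠ 6, so there is no saddle point; optimal play is mixed.
Undercut is strictly dominated by Match (it gives Firm A strictly more in every row), so Firm B never plays it.
On the remaining 2×2 (Enter, Stay vs Match, Ignore):
Let Firm A play Enter with probability p. Expected payoff against Match: 9p + 0(1−p) = 9p; against Ignore: (-7)p + 6(1−p) = −13p + 6.
Setting these equal: 9p = −13p + 6 ⇒ 22p = 6 ⇒ p = 3/11, and the value is (9)·(3/11) = 27/11.
For Firm B: with q = P(Match), equating Enter's and Stay's payoffs gives 16q − 7 = −6q + 6 ⇒ q = 13/22.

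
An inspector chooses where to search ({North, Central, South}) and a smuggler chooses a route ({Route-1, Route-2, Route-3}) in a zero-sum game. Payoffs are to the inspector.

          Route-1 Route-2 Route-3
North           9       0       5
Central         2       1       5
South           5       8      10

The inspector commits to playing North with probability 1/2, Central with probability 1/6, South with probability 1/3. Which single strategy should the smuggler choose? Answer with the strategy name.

If the smuggler plays Route-1, the inspector's expected payoff is (1/2)·9 + (1/6)·2 + (1/3)·5 = 13/2.
If the smuggler plays Route-2, the inspector's expected payoff is (1/2)·0 + (1/6)·1 + (1/3)·8 = 17/6.
If the smuggler plays Route-3, the inspector's expected payoff is (1/2)·5 + (1/6)·5 + (1/3)·10 = 20/3.
The smuggler minimizes the inspector's payoff; the smallest is 17/6, so the best response is Route-2.

Route-2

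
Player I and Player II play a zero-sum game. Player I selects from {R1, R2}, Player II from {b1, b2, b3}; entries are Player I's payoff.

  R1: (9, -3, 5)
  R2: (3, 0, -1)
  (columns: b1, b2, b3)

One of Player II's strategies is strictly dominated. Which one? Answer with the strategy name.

b2 holds Player I's payoff strictly below b1 in every row: -3 < 9, 0 < 3.
So b1 is strictly dominated for Player II.

b1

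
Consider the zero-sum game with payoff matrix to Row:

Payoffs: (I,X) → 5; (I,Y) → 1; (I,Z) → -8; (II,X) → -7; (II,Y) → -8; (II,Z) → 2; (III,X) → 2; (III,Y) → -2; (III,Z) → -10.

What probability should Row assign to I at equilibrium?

Row minima: I → -8, II → -8, III → -10; maximin = -8.
Column maxima: X → 5, Y → 1, Z → 2; minimax = 1.
-8 ≠ 1, so there is no saddle point; optimal play is mixed.
III is strictly dominated by I, so Row never plays it.
X is strictly dominated by Y (it gives Row strictly more in every row), so Column never plays it.
On the remaining 2×2 (I, II vs Y, Z):
Let Row play I with probability p. Expected payoff against Y: 1p + (-8)(1−p) = 9p − 8; against Z: (-8)p + 2(1−p) = −10p + 2.
Setting these equal: 9p − 8 = −10p + 2 ⇒ 19p = 10 ⇒ p = 10/19, and the value is (9)·(10/19) − 8 = -62/19.
For Column: with q = P(Y), equating I's and II's payoffs gives 9q − 8 = −10q + 2 ⇒ q = 10/19.

10/19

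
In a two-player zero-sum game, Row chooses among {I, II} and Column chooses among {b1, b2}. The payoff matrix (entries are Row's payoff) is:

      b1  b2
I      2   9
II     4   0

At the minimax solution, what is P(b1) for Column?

9/11

Row minima: I → 2, II → 0; maximin = 2.
Column maxima: b1 → 4, b2 → 9; minimax = 4.
2 ≠ 4, so there is no saddle point; optimal play is mixed.
Let Row play I with probability p. Expected payoff against b1: 2p + 4(1−p) = −2p + 4; against b2: 9p + 0(1−p) = 9p.
Setting these equal: −2p + 4 = 9p ⇒ −11p = -4 ⇒ p = 4/11, and the value is (-2)·(4/11) + 4 = 36/11.
For Column: with q = P(b1), equating I's and II's payoffs gives −7q + 9 = 4q ⇒ q = 9/11.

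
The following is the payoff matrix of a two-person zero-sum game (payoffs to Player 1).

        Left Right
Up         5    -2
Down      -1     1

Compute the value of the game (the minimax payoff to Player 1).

1/3

Row minima: Up → -2, Down → -1; maximin = -1.
Column maxima: Left → 5, Right → 1; minimax = 1.
-1 ≠ 1, so there is no saddle point; optimal play is mixed.
Let Player 1 play Up with probability p. Expected payoff against Left: 5p + (-1)(1−p) = 6p − 1; against Right: (-2)p + 1(1−p) = −3p + 1.
Setting these equal: 6p − 1 = −3p + 1 ⇒ 9p = 2 ⇒ p = 2/9, and the value is (6)·(2/9) − 1 = 1/3.
For Player 2: with q = P(Left), equating Up's and Down's payoffs gives 7q − 2 = −2q + 1 ⇒ q = 1/3.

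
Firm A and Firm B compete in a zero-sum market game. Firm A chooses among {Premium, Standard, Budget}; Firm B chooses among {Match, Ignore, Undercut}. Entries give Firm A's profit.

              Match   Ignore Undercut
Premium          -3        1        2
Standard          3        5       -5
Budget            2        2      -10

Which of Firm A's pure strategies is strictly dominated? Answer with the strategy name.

Standard gives a strictly higher payoff than Budget against every column: 3 > 2, 5 > 2, -5 > -10.
So Budget is strictly dominated and Firm A never plays it.

Budget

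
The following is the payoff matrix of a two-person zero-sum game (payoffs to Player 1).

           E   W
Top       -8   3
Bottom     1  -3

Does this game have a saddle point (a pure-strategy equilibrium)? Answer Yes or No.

No

Row minima: Top → -8, Bottom → -3; maximin = -3.
Column maxima: E → 1, W → 3; minimax = 1.
-3 ≠ 1, so no pure-strategy equilibrium exists.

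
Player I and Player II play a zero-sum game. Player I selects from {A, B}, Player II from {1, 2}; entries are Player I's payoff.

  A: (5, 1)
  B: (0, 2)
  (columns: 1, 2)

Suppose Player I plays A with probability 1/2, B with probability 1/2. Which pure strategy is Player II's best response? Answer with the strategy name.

If Player II plays 1, Player I's expected payoff is (1/2)·5 + (1/2)·0 = 5/2.
If Player II plays 2, Player I's expected payoff is (1/2)·1 + (1/2)·2 = 3/2.
Player II minimizes Player I's payoff; the smallest is 3/2, so the best response is 2.

2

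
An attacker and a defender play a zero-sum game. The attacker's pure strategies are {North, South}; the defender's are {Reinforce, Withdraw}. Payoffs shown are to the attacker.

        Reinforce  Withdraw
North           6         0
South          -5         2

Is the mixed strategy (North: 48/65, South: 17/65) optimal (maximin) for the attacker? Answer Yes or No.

Against Reinforce this mix gives (48/65)·6 + (17/65)·(-5) = 203/65.
Against Withdraw this mix gives (48/65)·0 + (17/65)·2 = 34/65.
The defender will play Withdraw, holding the attacker to 34/65. Shifting weight toward the row that does better against Withdraw would raise this floor (the equalizing mix achieves 12/13 against both Withdraw and Reinforce), so the proposed strategy is not optimal.

No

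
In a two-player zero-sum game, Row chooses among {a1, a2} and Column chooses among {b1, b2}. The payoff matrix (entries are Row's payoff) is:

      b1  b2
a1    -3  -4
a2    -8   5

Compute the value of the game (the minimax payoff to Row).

Row minima: a1 → -4, a2 → -8; maximin = -4.
Column maxima: b1 → -3, b2 → 5; minimax = -3.
-4 ≠ -3, so there is no saddle point; optimal play is mixed.
Let Row play a1 with probability p. Expected payoff against b1: (-3)p + (-8)(1−p) = 5p − 8; against b2: (-4)p + 5(1−p) = −9p + 5.
Setting these equal: 5p − 8 = −9p + 5 ⇒ 14p = 13 ⇒ p = 13/14, and the value is (5)·(13/14) − 8 = -47/14.
For Column: with q = P(b1), equating a1's and a2's payoffs gives q − 4 = −13q + 5 ⇒ q = 9/14.

-47/14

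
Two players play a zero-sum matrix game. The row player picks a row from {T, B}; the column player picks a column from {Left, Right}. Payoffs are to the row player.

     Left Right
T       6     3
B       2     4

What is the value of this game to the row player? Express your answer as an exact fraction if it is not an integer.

18/5

Row minima: T → 3, B → 2; maximin = 3.
Column maxima: Left → 6, Right → 4; minimax = 4.
3 ≠ 4, so there is no saddle point; optimal play is mixed.
Let the row player play T with probability p. Expected payoff against Left: 6p + 2(1−p) = 4p + 2; against Right: 3p + 4(1−p) = −p + 4.
Setting these equal: 4p + 2 = −p + 4 ⇒ 5p = 2 ⇒ p = 2/5, and the value is (4)·(2/5) + 2 = 18/5.
For the column player: with q = P(Left), equating T's and B's payoffs gives 3q + 3 = −2q + 4 ⇒ q = 1/5.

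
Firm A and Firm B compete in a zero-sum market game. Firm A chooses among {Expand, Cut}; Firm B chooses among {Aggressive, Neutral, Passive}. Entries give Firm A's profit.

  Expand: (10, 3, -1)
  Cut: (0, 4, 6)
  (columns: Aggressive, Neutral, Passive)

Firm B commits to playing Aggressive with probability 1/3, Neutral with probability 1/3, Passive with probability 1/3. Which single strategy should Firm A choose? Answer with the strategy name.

Expected payoff of Expand: (1/3)·10 + (1/3)·3 + (1/3)·(-1) = 4.
Expected payoff of Cut: (1/3)·0 + (1/3)·4 + (1/3)·6 = 10/3.
The largest is 4, so Firm A's best response is Expand.

Expand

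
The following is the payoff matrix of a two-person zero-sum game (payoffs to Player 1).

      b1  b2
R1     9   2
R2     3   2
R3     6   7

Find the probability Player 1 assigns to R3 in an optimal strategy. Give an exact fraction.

Row minima: R1 → 2, R2 → 2, R3 → 6; maximin = 6.
Column maxima: b1 → 9, b2 → 7; minimax = 7.
6 ≠ 7, so there is no saddle point; optimal play is mixed.
R2 is strictly dominated by R3, so Player 1 never plays it.
On the remaining 2×2 (R1, R3 vs b1, b2):
Let Player 1 play R1 with probability p. Expected payoff against b1: 9p + 6(1−p) = 3p + 6; against b2: 2p + 7(1−p) = −5p + 7.
Setting these equal: 3p + 6 = −5p + 7 ⇒ 8p = 1 ⇒ p = 1/8, and the value is (3)·(1/8) + 6 = 51/8.
For Player 2: with q = P(b1), equating R1's and R3's payoffs gives 7q + 2 = −q + 7 ⇒ q = 5/8.

7/8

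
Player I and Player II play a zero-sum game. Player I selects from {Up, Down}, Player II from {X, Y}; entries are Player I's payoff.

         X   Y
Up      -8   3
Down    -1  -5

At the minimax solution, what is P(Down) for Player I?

11/15

Row minima: Up → -8, Down → -5; maximin = -5.
Column maxima: X → -1, Y → 3; minimax = -1.
-5 ≠ -1, so there is no saddle point; optimal play is mixed.
Let Player I play Up with probability p. Expected payoff against X: (-8)p + (-1)(1−p) = −7p − 1; against Y: 3p + (-5)(1−p) = 8p − 5.
Setting these equal: −7p − 1 = 8p − 5 ⇒ −15p = -4 ⇒ p = 4/15, and the value is (-7)·(4/15) − 1 = -43/15.
For Player II: with q = P(X), equating Up's and Down's payoffs gives −11q + 3 = 4q − 5 ⇒ q = 8/15.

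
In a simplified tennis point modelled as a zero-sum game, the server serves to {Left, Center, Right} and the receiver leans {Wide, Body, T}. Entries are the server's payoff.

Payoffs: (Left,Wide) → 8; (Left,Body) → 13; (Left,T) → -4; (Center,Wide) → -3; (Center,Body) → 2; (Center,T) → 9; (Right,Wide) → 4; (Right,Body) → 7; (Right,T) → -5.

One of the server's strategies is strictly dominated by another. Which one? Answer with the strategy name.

Left gives a strictly higher payoff than Right against every column: 8 > 4, 13 > 7, -4 > -5.
So Right is strictly dominated and the server never plays it.

Right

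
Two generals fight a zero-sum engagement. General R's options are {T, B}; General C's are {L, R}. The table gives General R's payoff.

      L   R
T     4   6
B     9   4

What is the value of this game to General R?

38/7

Row minima: T → 4, B → 4; maximin = 4.
Column maxima: L → 9, R → 6; minimax = 6.
4 ≠ 6, so there is no saddle point; optimal play is mixed.
Let General R play T with probability p. Expected payoff against L: 4p + 9(1−p) = −5p + 9; against R: 6p + 4(1−p) = 2p + 4.
Setting these equal: −5p + 9 = 2p + 4 ⇒ −7p = -5 ⇒ p = 5/7, and the value is (-5)·(5/7) + 9 = 38/7.
For General C: with q = P(L), equating T's and B's payoffs gives −2q + 6 = 5q + 4 ⇒ q = 2/7.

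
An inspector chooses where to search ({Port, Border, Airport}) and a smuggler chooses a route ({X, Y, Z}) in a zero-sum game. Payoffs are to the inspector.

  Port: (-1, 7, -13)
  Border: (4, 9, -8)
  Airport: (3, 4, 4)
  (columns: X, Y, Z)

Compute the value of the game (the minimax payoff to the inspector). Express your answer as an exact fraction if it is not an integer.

Row minima: Port → -13, Border → -8, Airport → 3; maximin = 3.
Column maxima: X → 4, Y → 9, Z → 4; minimax = 4.
3 ≠ 4, so there is no saddle point; optimal play is mixed.
Port is strictly dominated by Border, so the inspector never plays it.
Y is strictly dominated by X (it gives the inspector strictly more in every row), so the smuggler never plays it.
On the remaining 2×2 (Border, Airport vs X, Z):
Let the inspector play Border with probability p. Expected payoff against X: 4p + 3(1−p) = p + 3; against Z: (-8)p + 4(1−p) = −12p + 4.
Setting these equal: p + 3 = −12p + 4 ⇒ 13p = 1 ⇒ p = 1/13, and the value is (1)·(1/13) + 3 = 40/13.
For the smuggler: with q = P(X), equating Border's and Airport's payoffs gives 12q − 8 = −q + 4 ⇒ q = 12/13.

40/13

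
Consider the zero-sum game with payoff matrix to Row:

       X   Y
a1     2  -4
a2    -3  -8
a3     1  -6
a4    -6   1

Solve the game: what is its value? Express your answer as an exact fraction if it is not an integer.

Row minima: a1 → -4, a2 → -8, a3 → -6, a4 → -6; maximin = -4.
Column maxima: X → 2, Y → 1; minimax = 1.
-4 ≠ 1, so there is no saddle point; optimal play is mixed.
a2 is strictly dominated by a1, so Row never plays it.
a3 is strictly dominated by a1, so Row never plays it.
On the remaining 2×2 (a1, a4 vs X, Y):
Let Row play a1 with probability p. Expected payoff against X: 2p + (-6)(1−p) = 8p − 6; against Y: (-4)p + 1(1−p) = −5p + 1.
Setting these equal: 8p − 6 = −5p + 1 ⇒ 13p = 7 ⇒ p = 7/13, and the value is (8)·(7/13) − 6 = -22/13.
For Column: with q = P(X), equating a1's and a4's payoffs gives 6q − 4 = −7q + 1 ⇒ q = 5/13.

-22/13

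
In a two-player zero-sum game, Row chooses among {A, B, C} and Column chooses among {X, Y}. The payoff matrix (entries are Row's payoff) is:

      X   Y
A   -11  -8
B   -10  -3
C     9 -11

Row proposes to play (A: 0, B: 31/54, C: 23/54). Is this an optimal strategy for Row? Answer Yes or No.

Against X this mix gives (31/54)·(-10) + (23/54)·9 = -103/54.
Against Y this mix gives (31/54)·(-3) + (23/54)·(-11) = -173/27.
Column will play Y, holding Row to -173/27. Shifting weight toward the row that does better against Y would raise this floor (the equalizing mix achieves -137/27 against both Y and X), so the proposed strategy is not optimal.

No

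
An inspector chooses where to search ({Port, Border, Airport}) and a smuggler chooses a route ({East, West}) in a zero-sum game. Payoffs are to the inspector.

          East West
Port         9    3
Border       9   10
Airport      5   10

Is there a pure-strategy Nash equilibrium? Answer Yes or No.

Yes

Row minima: Port → 3, Border → 9, Airport → 5; maximin = 9.
Column maxima: East → 9, West → 10; minimax = 9.
maximin = minimax = 9, so a saddle point exists.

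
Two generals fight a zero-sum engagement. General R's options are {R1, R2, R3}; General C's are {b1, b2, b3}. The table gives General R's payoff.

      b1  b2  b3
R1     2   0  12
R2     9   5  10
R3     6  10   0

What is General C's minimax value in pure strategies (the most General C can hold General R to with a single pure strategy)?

Column maxima: b1 → 9, b2 → 10, b3 → 12.
The smallest of these is 9.

9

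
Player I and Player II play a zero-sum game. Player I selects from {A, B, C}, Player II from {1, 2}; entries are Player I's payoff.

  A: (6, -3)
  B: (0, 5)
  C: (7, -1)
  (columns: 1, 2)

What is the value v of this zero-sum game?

Row minima: A → -3, B → 0, C → -1; maximin = 0.
Column maxima: 1 → 7, 2 → 5; minimax = 5.
0 ≠ 5, so there is no saddle point; optimal play is mixed.
A is strictly dominated by C, so Player I never plays it.
On the remaining 2×2 (B, C vs 1, 2):
Let Player I play B with probability p. Expected payoff against 1: 0p + 7(1−p) = −7p + 7; against 2: 5p + (-1)(1−p) = 6p − 1.
Setting these equal: −7p + 7 = 6p − 1 ⇒ −13p = -8 ⇒ p = 8/13, and the value is (-7)·(8/13) + 7 = 35/13.
For Player II: with q = P(1), equating B's and C's payoffs gives −5q + 5 = 8q − 1 ⇒ q = 6/13.

35/13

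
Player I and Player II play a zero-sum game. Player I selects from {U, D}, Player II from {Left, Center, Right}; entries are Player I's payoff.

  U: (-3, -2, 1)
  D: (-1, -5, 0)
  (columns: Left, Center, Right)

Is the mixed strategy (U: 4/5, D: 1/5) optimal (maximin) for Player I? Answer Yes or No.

Against Left this mix gives (4/5)·(-3) + (1/5)·(-1) = -13/5.
Against Center this mix gives (4/5)·(-2) + (1/5)·(-5) = -13/5.
Against Right this mix gives (4/5)·1 + (1/5)·0 = 4/5.
All of Player II's active replies (Left, Center) yield -13/5, and no column does worse for Player I. The mix makes Player II indifferent and guarantees -13/5, so it is optimal.

Yes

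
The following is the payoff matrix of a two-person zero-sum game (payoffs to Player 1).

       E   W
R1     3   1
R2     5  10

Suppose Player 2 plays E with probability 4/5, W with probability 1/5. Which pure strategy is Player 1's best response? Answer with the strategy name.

R2

Expected payoff of R1: (4/5)·3 + (1/5)·1 = 13/5.
Expected payoff of R2: (4/5)·5 + (1/5)·10 = 6.
The largest is 6, so Player 1's best response is R2.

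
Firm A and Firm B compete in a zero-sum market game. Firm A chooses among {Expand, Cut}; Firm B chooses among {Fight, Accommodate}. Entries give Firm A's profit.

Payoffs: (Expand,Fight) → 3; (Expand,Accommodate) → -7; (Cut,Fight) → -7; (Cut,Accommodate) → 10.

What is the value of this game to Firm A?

-19/27

Row minima: Expand → -7, Cut → -7; maximin = -7.
Column maxima: Fight → 3, Accommodate → 10; minimax = 3.
-7 ≠ 3, so there is no saddle point; optimal play is mixed.
Let Firm A play Expand with probability p. Expected payoff against Fight: 3p + (-7)(1−p) = 10p − 7; against Accommodate: (-7)p + 10(1−p) = −17p + 10.
Setting these equal: 10p − 7 = −17p + 10 ⇒ 27p = 17 ⇒ p = 17/27, and the value is (10)·(17/27) − 7 = -19/27.
For Firm B: with q = P(Fight), equating Expand's and Cut's payoffs gives 10q − 7 = −17q + 10 ⇒ q = 17/27.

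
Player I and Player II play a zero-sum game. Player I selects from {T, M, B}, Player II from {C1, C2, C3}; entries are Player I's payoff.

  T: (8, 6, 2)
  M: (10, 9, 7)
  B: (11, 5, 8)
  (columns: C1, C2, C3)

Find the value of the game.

Row minima: T → 2, M → 7, B → 5; maximin = 7.
Column maxima: C1 → 11, C2 → 9, C3 → 8; minimax = 8.
7 ≠ 8, so there is no saddle point; optimal play is mixed.
T is strictly dominated by M, so Player I never plays it.
C1 is strictly dominated by C2 (it gives Player I strictly more in every row), so Player II never plays it.
On the remaining 2×2 (M, B vs C2, C3):
Let Player I play M with probability p. Expected payoff against C2: 9p + 5(1−p) = 4p + 5; against C3: 7p + 8(1−p) = −p + 8.
Setting these equal: 4p + 5 = −p + 8 ⇒ 5p = 3 ⇒ p = 3/5, and the value is (4)·(3/5) + 5 = 37/5.
For Player II: with q = P(C2), equating M's and B's payoffs gives 2q + 7 = −3q + 8 ⇒ q = 1/5.

37/5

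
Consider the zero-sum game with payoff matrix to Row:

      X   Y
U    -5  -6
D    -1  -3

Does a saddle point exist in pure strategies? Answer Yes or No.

Row minima: U → -6, D → -3; maximin = -3.
Column maxima: X → -1, Y → -3; minimax = -3.
maximin = minimax = -3, so a saddle point exists.

Yes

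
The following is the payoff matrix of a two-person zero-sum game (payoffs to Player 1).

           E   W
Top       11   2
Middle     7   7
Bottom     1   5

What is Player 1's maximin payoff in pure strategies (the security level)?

7

Row minima: Top → 2, Middle → 7, Bottom → 1.
The best of these is 7.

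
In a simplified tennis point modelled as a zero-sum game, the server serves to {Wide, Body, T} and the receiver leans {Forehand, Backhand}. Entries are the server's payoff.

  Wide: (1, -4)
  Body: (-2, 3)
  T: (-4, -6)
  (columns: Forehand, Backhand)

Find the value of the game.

-1/2

Row minima: Wide → -4, Body → -2, T → -6; maximin = -2.
Column maxima: Forehand → 1, Backhand → 3; minimax = 1.
-2 ≠ 1, so there is no saddle point; optimal play is mixed.
T is strictly dominated by Wide, so the server never plays it.
On the remaining 2×2 (Wide, Body vs Forehand, Backhand):
Let the server play Wide with probability p. Expected payoff against Forehand: 1p + (-2)(1−p) = 3p − 2; against Backhand: (-4)p + 3(1−p) = −7p + 3.
Setting these equal: 3p − 2 = −7p + 3 ⇒ 10p = 5 ⇒ p = 1/2, and the value is (3)·(1/2) − 2 = -1/2.
For the receiver: with q = P(Forehand), equating Wide's and Body's payoffs gives 5q − 4 = −5q + 3 ⇒ q = 7/10.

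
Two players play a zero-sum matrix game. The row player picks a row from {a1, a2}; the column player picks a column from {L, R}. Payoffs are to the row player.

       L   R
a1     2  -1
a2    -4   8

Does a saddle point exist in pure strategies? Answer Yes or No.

No

Row minima: a1 → -1, a2 → -4; maximin = -1.
Column maxima: L → 2, R → 8; minimax = 2.
-1 ≠ 2, so no pure-strategy equilibrium exists.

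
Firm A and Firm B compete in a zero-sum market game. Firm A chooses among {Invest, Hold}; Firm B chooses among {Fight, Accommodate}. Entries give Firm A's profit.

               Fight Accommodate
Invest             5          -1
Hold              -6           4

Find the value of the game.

Row minima: Invest → -1, Hold → -6; maximin = -1.
Column maxima: Fight → 5, Accommodate → 4; minimax = 4.
-1 ≠ 4, so there is no saddle point; optimal play is mixed.
Let Firm A play Invest with probability p. Expected payoff against Fight: 5p + (-6)(1−p) = 11p − 6; against Accommodate: (-1)p + 4(1−p) = −5p + 4.
Setting these equal: 11p − 6 = −5p + 4 ⇒ 16p = 10 ⇒ p = 5/8, and the value is (11)·(5/8) − 6 = 7/8.
For Firm B: with q = P(Fight), equating Invest's and Hold's payoffs gives 6q − 1 = −10q + 4 ⇒ q = 5/16.

7/8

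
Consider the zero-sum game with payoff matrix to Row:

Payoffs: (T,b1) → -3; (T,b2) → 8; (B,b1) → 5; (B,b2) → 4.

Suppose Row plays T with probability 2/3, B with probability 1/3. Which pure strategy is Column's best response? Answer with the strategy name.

If Column plays b1, Row's expected payoff is (2/3)·(-3) + (1/3)·5 = -1/3.
If Column plays b2, Row's expected payoff is (2/3)·8 + (1/3)·4 = 20/3.
Column minimizes Row's payoff; the smallest is -1/3, so the best response is b1.

b1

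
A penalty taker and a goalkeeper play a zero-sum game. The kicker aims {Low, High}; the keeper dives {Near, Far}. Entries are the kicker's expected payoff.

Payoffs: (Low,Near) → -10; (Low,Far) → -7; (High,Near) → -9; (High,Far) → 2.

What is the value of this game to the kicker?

Row minima: Low → -10, High → -9; maximin = -9.
Column maxima: Near → -9, Far → 2; minimax = -9.
Since maximin = minimax = -9, there is a saddle point and the value is -9.

-9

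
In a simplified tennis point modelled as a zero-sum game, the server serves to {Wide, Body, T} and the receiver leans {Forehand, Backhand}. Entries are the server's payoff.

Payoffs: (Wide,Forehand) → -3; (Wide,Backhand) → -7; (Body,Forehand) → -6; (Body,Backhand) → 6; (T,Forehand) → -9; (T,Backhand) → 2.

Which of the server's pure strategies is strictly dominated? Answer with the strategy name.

T

Body gives a strictly higher payoff than T against every column: -6 > -9, 6 > 2.
So T is strictly dominated and the server never plays it.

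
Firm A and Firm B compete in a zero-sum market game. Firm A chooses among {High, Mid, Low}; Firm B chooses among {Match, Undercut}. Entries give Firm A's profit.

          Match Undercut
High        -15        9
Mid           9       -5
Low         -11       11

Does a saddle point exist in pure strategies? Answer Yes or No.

No

Row minima: High → -15, Mid → -5, Low → -11; maximin = -5.
Column maxima: Match → 9, Undercut → 11; minimax = 9.
-5 ≠ 9, so no pure-strategy equilibrium exists.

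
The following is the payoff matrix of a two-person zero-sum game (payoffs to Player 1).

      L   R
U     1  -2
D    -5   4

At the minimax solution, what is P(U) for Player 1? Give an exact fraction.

Row minima: U → -2, D → -5; maximin = -2.
Column maxima: L → 1, R → 4; minimax = 1.
-2 ≠ 1, so there is no saddle point; optimal play is mixed.
Let Player 1 play U with probability p. Expected payoff against L: 1p + (-5)(1−p) = 6p − 5; against R: (-2)p + 4(1−p) = −6p + 4.
Setting these equal: 6p − 5 = −6p + 4 ⇒ 12p = 9 ⇒ p = 3/4, and the value is (6)·(3/4) − 5 = -1/2.
For Player 2: with q = P(L), equating U's and D's payoffs gives 3q − 2 = −9q + 4 ⇒ q = 1/2.

3/4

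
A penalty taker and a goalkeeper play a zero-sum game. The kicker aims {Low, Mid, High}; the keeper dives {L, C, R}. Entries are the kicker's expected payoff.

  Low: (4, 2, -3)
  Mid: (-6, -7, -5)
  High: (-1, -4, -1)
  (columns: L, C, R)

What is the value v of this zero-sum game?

-7/4

Row minima: Low → -3, Mid → -7, High → -4; maximin = -3.
Column maxima: L → 4, C → 2, R → -1; minimax = -1.
-3 ≠ -1, so there is no saddle point; optimal play is mixed.
Mid is strictly dominated by Low, so the kicker never plays it.
L is strictly dominated by C (it gives the kicker strictly more in every row), so the keeper never plays it.
On the remaining 2×2 (Low, High vs C, R):
Let the kicker play Low with probability p. Expected payoff against C: 2p + (-4)(1−p) = 6p − 4; against R: (-3)p + (-1)(1−p) = −2p − 1.
Setting these equal: 6p − 4 = −2p − 1 ⇒ 8p = 3 ⇒ p = 3/8, and the value is (6)·(3/8) − 4 = -7/4.
For the keeper: with q = P(C), equating Low's and High's payoffs gives 5q − 3 = −3q − 1 ⇒ q = 1/4.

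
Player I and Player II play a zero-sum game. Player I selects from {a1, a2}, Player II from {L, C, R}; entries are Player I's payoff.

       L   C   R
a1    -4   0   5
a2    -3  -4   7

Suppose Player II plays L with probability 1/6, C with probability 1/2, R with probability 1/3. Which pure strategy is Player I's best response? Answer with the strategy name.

a1

Expected payoff of a1: (1/6)·(-4) + (1/2)·0 + (1/3)·5 = 1.
Expected payoff of a2: (1/6)·(-3) + (1/2)·(-4) + (1/3)·7 = -1/6.
The largest is 1, so Player I's best response is a1.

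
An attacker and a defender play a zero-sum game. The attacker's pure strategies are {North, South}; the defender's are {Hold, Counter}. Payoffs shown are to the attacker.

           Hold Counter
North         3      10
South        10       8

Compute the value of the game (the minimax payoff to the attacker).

Row minima: North → 3, South → 8; maximin = 8.
Column maxima: Hold → 10, Counter → 10; minimax = 10.
8 ≠ 10, so there is no saddle point; optimal play is mixed.
Let the attacker play North with probability p. Expected payoff against Hold: 3p + 10(1−p) = −7p + 10; against Counter: 10p + 8(1−p) = 2p + 8.
Setting these equal: −7p + 10 = 2p + 8 ⇒ −9p = -2 ⇒ p = 2/9, and the value is (-7)·(2/9) + 10 = 76/9.
For the defender: with q = P(Hold), equating North's and South's payoffs gives −7q + 10 = 2q + 8 ⇒ q = 2/9.

76/9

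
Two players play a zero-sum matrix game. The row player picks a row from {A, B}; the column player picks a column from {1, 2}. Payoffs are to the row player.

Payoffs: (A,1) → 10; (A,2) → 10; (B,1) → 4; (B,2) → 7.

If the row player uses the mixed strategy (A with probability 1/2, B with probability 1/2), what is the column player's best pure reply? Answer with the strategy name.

1

If the column player plays 1, the row player's expected payoff is (1/2)·10 + (1/2)·4 = 7.
If the column player plays 2, the row player's expected payoff is (1/2)·10 + (1/2)·7 = 17/2.
The column player minimizes the row player's payoff; the smallest is 7, so the best response is 1.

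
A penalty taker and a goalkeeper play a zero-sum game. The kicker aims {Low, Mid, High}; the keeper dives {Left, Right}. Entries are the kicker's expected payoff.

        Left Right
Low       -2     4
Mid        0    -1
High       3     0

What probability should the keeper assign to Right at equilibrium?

Row minima: Low → -2, Mid → -1, High → 0; maximin = 0.
Column maxima: Left → 3, Right → 4; minimax = 3.
0 ≠ 3, so there is no saddle point; optimal play is mixed.
Mid is strictly dominated by High, so the kicker never plays it.
On the remaining 2×2 (Low, High vs Left, Right):
Let the kicker play Low with probability p. Expected payoff against Left: (-2)p + 3(1−p) = −5p + 3; against Right: 4p + 0(1−p) = 4p.
Setting these equal: −5p + 3 = 4p ⇒ −9p = -3 ⇒ p = 1/3, and the value is (-5)·(1/3) + 3 = 4/3.
For the keeper: with q = P(Left), equating Low's and High's payoffs gives −6q + 4 = 3q ⇒ q = 4/9.

5/9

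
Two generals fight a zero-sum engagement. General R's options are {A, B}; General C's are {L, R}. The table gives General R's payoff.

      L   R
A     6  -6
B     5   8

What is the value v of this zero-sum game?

26/5

Row minima: A → -6, B → 5; maximin = 5.
Column maxima: L → 6, R → 8; minimax = 6.
5 ≠ 6, so there is no saddle point; optimal play is mixed.
Let General R play A with probability p. Expected payoff against L: 6p + 5(1−p) = p + 5; against R: (-6)p + 8(1−p) = −14p + 8.
Setting these equal: p + 5 = −14p + 8 ⇒ 15p = 3 ⇒ p = 1/5, and the value is (1)·(1/5) + 5 = 26/5.
For General C: with q = P(L), equating A's and B's payoffs gives 12q − 6 = −3q + 8 ⇒ q = 14/15.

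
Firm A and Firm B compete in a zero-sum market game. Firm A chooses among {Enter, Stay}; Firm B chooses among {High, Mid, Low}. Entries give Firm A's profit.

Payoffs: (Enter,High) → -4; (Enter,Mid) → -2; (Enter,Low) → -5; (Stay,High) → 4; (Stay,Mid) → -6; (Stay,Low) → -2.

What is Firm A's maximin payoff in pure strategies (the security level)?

-5

Row minima: Enter → -5, Stay → -6.
The best of these is -5.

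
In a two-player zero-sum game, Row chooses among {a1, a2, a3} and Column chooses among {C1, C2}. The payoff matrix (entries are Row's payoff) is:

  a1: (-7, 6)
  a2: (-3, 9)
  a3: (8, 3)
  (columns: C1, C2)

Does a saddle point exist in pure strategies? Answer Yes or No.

No

Row minima: a1 → -7, a2 → -3, a3 → 3; maximin = 3.
Column maxima: C1 → 8, C2 → 9; minimax = 8.
3 ≠ 8, so no pure-strategy equilibrium exists.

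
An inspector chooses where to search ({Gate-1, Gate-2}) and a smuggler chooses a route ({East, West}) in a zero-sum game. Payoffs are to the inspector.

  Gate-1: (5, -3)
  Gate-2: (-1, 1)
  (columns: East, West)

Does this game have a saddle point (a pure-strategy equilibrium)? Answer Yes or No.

No

Row minima: Gate-1 → -3, Gate-2 → -1; maximin = -1.
Column maxima: East → 5, West → 1; minimax = 1.
-1 ≠ 1, so no pure-strategy equilibrium exists.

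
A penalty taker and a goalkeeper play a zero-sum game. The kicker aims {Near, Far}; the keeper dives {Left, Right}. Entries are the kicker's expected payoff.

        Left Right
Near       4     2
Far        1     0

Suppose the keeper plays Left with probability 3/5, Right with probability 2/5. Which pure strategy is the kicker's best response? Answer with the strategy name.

Near

Expected payoff of Near: (3/5)·4 + (2/5)·2 = 16/5.
Expected payoff of Far: (3/5)·1 + (2/5)·0 = 3/5.
The largest is 16/5, so the kicker's best response is Near.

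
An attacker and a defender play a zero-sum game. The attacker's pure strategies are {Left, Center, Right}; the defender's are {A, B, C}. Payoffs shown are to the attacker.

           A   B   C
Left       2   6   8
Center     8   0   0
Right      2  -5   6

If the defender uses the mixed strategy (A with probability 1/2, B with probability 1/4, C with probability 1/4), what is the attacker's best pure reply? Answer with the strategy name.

Expected payoff of Left: (1/2)·2 + (1/4)·6 + (1/4)·8 = 9/2.
Expected payoff of Center: (1/2)·8 + (1/4)·0 + (1/4)·0 = 4.
Expected payoff of Right: (1/2)·2 + (1/4)·(-5) + (1/4)·6 = 5/4.
The largest is 9/2, so the attacker's best response is Left.

Left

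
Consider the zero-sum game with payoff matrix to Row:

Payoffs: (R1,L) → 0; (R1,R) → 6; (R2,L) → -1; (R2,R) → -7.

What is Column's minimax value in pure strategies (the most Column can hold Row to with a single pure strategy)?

Column maxima: L → 0, R → 6.
The smallest of these is 0.

0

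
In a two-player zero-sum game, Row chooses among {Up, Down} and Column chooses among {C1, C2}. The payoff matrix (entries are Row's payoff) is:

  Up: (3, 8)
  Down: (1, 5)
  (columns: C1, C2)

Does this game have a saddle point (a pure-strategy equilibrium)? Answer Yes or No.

Row minima: Up → 3, Down → 1; maximin = 3.
Column maxima: C1 → 3, C2 → 8; minimax = 3.
maximin = minimax = 3, so a saddle point exists.

Yes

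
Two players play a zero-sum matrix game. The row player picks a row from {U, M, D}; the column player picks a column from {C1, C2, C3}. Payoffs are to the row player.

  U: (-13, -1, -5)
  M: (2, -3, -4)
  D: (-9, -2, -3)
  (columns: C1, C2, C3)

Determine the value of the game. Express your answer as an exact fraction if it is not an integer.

Row minima: U → -13, M → -4, D → -9; maximin = -4.
Column maxima: C1 → 2, C2 → -1, C3 → -3; minimax = -3.
-4 ≠ -3, so there is no saddle point; optimal play is mixed.
C2 is strictly dominated by C3 (it gives the row player strictly more in every row), so the column player never plays it.
With C2 eliminated, U is strictly dominated by M (M gives the row player strictly more in every remaining column), so the row player never plays it.
On the remaining 2×2 (M, D vs C1, C3):
Let the row player play M with probability p. Expected payoff against C1: 2p + (-9)(1−p) = 11p − 9; against C3: (-4)p + (-3)(1−p) = −p − 3.
Setting these equal: 11p − 9 = −p − 3 ⇒ 12p = 6 ⇒ p = 1/2, and the value is (11)·(1/2) − 9 = -7/2.
For the column player: with q = P(C1), equating M's and D's payoffs gives 6q − 4 = −6q − 3 ⇒ q = 1/12.

-7/2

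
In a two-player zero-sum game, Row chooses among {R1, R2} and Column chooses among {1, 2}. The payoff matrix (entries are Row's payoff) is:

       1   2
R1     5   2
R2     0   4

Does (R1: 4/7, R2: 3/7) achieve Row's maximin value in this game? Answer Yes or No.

Against 1 this mix gives (4/7)·5 + (3/7)·0 = 20/7.
Against 2 this mix gives (4/7)·2 + (3/7)·4 = 20/7.
All of Column's active replies (1, 2) yield 20/7, and no column does worse for Row. The mix makes Column indifferent and guarantees 20/7, so it is optimal.

Yes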